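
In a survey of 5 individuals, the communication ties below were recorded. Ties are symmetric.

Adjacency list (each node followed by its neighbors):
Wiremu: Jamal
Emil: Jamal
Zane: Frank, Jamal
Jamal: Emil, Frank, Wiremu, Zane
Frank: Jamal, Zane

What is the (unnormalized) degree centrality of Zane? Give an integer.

2

Zane is directly tied to Frank and Jamal. That is 2 neighbors, so the degree of Zane is 2.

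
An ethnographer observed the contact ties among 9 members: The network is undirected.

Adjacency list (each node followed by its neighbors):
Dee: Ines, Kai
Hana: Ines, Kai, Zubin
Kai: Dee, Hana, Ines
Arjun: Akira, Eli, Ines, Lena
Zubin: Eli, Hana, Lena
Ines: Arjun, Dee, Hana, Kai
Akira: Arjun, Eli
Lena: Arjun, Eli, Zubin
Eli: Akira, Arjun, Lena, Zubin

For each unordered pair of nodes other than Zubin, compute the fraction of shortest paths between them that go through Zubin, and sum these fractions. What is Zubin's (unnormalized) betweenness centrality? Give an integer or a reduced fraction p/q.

7/2

Pairs whose geodesics pass through Zubin — Hana–Akira: 1/2; Hana–Eli: 1; Hana–Lena: 1; Kai–Eli: 1/2; Kai–Lena: 1/2.
All other pairs contribute 0.
Summing the contributions gives betweenness(Zubin) = 7/2.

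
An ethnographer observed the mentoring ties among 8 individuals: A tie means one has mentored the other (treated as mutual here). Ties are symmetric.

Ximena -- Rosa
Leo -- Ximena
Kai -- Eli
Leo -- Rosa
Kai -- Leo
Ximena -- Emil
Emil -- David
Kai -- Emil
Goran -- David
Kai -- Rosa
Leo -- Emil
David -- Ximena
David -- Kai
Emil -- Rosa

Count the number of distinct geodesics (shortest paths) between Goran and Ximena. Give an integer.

1

The shortest distance is 2, and the only length-2 path is Goran–David–Ximena. So there is exactly 1 shortest path.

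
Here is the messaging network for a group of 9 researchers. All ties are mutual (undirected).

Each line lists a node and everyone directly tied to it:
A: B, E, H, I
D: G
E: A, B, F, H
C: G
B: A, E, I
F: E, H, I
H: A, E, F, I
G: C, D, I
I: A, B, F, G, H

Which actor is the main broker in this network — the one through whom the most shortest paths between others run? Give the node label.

Unnormalized betweenness of each node: A:4/3, B:1, C:0, D:0, E:7/6, F:1, G:13, H:4/3, I:97/6.
I has the largest value, 97/6, making it the main broker — the node through which the most shortest paths run.

I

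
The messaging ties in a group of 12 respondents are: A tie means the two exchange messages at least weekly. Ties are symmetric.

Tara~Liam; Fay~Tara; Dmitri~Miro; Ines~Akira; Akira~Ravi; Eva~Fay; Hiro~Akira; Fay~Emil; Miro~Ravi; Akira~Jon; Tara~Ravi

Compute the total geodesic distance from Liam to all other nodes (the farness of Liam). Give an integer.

33

Distances from Liam: Akira:3, Dmitri:4, Emil:3, Eva:3, Fay:2, Hiro:4, Ines:4, Jon:4, Miro:3, Ravi:2, Tara:1.
Sum = 3 + 4 + 3 + 3 + 2 + 4 + 4 + 4 + 3 + 2 + 1 = 33.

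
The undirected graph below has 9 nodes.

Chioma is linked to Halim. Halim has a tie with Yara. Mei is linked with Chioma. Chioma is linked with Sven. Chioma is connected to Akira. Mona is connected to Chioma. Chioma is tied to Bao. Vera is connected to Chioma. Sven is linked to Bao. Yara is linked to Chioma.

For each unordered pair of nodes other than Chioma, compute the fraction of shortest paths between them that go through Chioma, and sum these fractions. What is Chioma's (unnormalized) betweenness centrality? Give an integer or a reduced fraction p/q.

26

Pairs whose geodesics pass through Chioma — Halim–Mona: 1; Halim–Bao: 1; Halim–Sven: 1; Halim–Vera: 1; Halim–Mei: 1; Halim–Akira: 1; Mona–Bao: 1; Mona–Sven: 1; Mona–Yara: 1; Mona–Vera: 1; Mona–Mei: 1; Mona–Akira: 1; Bao–Yara: 1; Bao–Vera: 1 … (+12 more pairs).
All other pairs contribute 0.
Summing the contributions gives betweenness(Chioma) = 26.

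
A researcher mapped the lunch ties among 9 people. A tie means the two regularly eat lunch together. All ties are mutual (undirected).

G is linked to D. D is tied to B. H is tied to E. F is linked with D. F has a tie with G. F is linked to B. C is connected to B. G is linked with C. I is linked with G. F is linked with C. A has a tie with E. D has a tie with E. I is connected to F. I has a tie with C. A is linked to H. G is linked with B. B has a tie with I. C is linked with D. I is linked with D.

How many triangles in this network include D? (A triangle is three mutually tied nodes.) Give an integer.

D's neighbors: B, C, E, F, G, and I.
Neighbor pairs that are themselves tied: D–B–C; D–B–F; D–B–G; D–B–I; D–C–F; D–C–G; D–C–I; D–F–G; D–F–I; D–G–I. Each forms one triangle with D, for 10 in total.

10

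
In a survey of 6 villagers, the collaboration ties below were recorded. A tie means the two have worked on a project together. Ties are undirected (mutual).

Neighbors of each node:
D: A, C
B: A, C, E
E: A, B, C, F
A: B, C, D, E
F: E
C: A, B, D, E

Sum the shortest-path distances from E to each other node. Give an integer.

6

Distances from E: A:1, B:1, C:1, D:2, F:1.
Sum = 1 + 1 + 1 + 2 + 1 = 6.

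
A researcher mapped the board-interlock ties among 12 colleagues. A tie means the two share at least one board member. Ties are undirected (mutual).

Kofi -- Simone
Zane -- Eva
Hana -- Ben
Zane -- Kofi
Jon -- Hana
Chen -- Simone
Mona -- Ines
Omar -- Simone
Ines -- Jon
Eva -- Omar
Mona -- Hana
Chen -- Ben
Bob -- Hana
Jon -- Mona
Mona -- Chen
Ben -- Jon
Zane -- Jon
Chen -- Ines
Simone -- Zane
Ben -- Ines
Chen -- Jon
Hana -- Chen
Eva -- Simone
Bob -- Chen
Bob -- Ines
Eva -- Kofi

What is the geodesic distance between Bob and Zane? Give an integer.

One shortest route is Bob – Chen – Jon – Zane, which uses 3 edges, and at distance 2 from Bob we only reach {Ben, Jon, Mona, Simone}, which does not include Zane. So d(Bob,Zane) = 3.

3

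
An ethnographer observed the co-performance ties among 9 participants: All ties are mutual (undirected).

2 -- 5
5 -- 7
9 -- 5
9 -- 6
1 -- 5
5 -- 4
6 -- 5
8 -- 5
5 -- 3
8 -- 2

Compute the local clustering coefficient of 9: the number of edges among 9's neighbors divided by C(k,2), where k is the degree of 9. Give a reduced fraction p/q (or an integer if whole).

9's neighbors: 5 and 6 (k = 2).
Possible neighbor pairs: C(2,2) = 1. Edges among them: 5–6 → e = 1.
Clustering(9) = 1/1.

1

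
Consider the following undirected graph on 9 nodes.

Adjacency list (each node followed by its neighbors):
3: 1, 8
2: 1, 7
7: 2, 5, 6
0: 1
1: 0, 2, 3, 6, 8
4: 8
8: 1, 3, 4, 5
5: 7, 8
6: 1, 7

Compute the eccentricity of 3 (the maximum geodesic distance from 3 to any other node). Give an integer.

3

Distances from 3: 0:2, 1:1, 2:2, 4:2, 5:2, 6:2, 7:3, 8:1.
The largest is 3 (to 7), so the eccentricity of 3 is 3.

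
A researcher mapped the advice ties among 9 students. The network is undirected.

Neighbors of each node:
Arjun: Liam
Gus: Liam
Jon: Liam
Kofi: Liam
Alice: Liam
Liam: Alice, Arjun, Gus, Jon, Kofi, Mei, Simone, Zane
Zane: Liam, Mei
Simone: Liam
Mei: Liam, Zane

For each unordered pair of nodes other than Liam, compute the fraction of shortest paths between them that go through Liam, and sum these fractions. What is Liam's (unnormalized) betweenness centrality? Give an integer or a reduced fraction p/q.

Pairs whose geodesics pass through Liam — Zane–Kofi: 1; Zane–Simone: 1; Zane–Gus: 1; Zane–Alice: 1; Zane–Jon: 1; Zane–Arjun: 1; Kofi–Simone: 1; Kofi–Gus: 1; Kofi–Alice: 1; Kofi–Jon: 1; Kofi–Arjun: 1; Kofi–Mei: 1; Simone–Gus: 1; Simone–Alice: 1 … (+13 more pairs).
All other pairs contribute 0.
Summing the contributions gives betweenness(Liam) = 27.

27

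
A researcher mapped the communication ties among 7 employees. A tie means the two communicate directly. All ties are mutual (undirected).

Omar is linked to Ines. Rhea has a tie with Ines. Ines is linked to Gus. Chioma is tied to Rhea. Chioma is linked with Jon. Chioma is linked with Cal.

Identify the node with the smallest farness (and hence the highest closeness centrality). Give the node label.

Farness (sum of distances to all others) for each node — Cal:16, Chioma:11, Gus:16, Ines:11, Jon:16, Omar:16, Rhea:10.
The smallest farness is 10, for Rhea, so Rhea has the highest closeness.

Rhea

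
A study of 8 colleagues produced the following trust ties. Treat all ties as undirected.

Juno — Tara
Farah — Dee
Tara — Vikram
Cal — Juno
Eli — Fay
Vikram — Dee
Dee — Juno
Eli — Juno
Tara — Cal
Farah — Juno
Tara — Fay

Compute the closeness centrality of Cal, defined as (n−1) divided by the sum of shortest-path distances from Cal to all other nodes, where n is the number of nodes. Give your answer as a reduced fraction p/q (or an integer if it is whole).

7/12

Distances from Cal: Dee:2, Eli:2, Farah:2, Fay:2, Juno:1, Tara:1, Vikram:2. Sum = 12.
n = 8, so closeness = 7/12.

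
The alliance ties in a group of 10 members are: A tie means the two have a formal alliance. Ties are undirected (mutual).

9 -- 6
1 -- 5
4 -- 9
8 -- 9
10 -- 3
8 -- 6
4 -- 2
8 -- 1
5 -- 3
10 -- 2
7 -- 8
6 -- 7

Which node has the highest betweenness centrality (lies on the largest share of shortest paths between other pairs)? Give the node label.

8

Unnormalized betweenness of each node: 1:53/6, 2:37/6, 3:29/6, 4:49/6, 5:41/6, 6:11/6, 7:0, 8:38/3, 9:61/6, 10:9/2.
8 has the largest value, 38/3, making it the main broker — the node through which the most shortest paths run.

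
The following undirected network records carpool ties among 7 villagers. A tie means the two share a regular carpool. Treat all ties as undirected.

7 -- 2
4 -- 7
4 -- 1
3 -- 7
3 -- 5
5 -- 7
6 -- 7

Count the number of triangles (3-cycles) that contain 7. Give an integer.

7's neighbors: 2, 3, 4, 5, and 6.
Neighbor pairs that are themselves tied: 7–3–5. Each forms one triangle with 7, for 1 in total.

1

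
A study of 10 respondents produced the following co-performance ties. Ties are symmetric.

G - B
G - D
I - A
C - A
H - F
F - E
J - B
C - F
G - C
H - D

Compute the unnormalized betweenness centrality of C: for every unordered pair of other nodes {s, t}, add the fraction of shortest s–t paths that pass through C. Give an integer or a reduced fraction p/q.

20

Pairs whose geodesics pass through C — A–D: 1; A–F: 1; A–H: 1; A–B: 1; A–E: 1; A–J: 1; A–G: 1; D–I: 1; F–B: 1; F–J: 1; F–I: 1; F–G: 1; H–I: 1; B–E: 1 … (+6 more pairs).
All other pairs contribute 0.
Summing the contributions gives betweenness(C) = 20.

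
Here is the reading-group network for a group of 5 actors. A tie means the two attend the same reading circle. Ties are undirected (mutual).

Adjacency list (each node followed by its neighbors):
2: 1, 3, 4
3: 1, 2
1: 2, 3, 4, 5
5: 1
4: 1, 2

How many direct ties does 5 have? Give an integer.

5 is directly tied to 1. That is 1 neighbor, so the degree of 5 is 1.

1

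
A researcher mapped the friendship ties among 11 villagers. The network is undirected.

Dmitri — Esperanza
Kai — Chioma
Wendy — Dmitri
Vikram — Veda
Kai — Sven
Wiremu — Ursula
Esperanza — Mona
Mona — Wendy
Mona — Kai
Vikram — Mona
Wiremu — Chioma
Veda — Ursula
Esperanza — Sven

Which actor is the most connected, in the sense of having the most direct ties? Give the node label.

Mona

Degrees — Chioma:2, Dmitri:2, Esperanza:3, Kai:3, Mona:4, Sven:2, Ursula:2, Veda:2, Vikram:2, Wendy:2, Wiremu:2.
The maximum is 4, attained only by Mona.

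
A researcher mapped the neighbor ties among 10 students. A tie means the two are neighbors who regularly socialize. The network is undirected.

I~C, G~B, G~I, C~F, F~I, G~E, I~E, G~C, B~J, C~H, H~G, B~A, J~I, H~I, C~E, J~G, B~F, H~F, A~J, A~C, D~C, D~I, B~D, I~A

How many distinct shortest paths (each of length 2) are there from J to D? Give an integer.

2

The shortest distance is 2. The length-2 paths are: J–I–D; J–B–D.
That gives 2 distinct shortest paths.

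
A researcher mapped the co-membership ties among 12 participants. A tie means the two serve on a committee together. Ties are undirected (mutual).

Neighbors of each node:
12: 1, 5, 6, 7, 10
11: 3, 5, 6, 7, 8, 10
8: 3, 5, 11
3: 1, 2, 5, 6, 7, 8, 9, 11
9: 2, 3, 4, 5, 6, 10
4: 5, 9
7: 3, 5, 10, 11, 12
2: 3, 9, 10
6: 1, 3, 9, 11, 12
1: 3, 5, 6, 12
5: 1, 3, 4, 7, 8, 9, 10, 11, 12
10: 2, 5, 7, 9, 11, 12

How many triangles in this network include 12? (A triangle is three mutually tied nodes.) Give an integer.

5

12's neighbors: 1, 5, 6, 7, and 10.
Neighbor pairs that are themselves tied: 12–1–5; 12–1–6; 12–5–7; 12–5–10; 12–7–10. Each forms one triangle with 12, for 5 in total.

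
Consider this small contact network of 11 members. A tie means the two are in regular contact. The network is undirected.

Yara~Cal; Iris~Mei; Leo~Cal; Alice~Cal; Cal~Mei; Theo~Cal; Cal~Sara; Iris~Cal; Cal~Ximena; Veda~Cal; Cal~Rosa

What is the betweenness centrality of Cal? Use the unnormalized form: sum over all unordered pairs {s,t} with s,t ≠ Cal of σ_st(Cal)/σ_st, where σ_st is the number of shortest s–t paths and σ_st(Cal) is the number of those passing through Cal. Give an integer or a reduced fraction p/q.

44

Pairs whose geodesics pass through Cal — Veda–Alice: 1; Veda–Rosa: 1; Veda–Yara: 1; Veda–Theo: 1; Veda–Mei: 1; Veda–Sara: 1; Veda–Leo: 1; Veda–Iris: 1; Veda–Ximena: 1; Alice–Rosa: 1; Alice–Yara: 1; Alice–Theo: 1; Alice–Mei: 1; Alice–Sara: 1 … (+30 more pairs).
All other pairs contribute 0.
Summing the contributions gives betweenness(Cal) = 44.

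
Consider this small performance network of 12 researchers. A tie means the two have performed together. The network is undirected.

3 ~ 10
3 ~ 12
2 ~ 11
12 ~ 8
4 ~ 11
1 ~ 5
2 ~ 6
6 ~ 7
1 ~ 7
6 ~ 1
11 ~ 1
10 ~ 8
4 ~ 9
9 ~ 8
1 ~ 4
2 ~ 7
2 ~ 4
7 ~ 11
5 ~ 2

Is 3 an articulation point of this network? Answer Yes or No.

No

Even without 3, every remaining node can still reach every other (the residual graph is connected), so 3 is not a cut vertex.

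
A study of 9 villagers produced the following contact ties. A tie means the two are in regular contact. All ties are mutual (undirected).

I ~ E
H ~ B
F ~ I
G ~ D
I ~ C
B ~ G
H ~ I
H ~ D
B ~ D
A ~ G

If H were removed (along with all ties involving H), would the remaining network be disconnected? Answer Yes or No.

Yes

Removing H leaves {A, B, D, and G} with no path to {C, E, F, and I}, so the network splits into 2 components. H is a cut vertex.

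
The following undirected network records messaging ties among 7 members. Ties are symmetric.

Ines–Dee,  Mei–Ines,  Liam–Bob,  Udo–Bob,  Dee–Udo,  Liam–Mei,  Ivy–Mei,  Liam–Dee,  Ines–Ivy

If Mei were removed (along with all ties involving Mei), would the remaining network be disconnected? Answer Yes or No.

No

Even without Mei, every remaining node can still reach every other (the residual graph is connected), so Mei is not a cut vertex.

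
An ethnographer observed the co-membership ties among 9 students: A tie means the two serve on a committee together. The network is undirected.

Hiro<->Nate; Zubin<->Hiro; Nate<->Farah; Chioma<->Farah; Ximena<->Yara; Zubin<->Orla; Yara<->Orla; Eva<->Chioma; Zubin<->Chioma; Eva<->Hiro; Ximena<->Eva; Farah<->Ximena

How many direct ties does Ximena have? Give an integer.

Ximena is directly tied to Eva, Farah, and Yara. That is 3 neighbors, so the degree of Ximena is 3.

3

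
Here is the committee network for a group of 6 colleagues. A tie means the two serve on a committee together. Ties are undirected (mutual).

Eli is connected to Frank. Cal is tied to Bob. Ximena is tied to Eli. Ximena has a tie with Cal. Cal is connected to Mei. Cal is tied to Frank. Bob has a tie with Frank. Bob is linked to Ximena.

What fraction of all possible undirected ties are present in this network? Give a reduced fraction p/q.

There are 8 edges and 6 nodes, so the maximum possible is C(6,2) = 15.
Density = 8/15.

8/15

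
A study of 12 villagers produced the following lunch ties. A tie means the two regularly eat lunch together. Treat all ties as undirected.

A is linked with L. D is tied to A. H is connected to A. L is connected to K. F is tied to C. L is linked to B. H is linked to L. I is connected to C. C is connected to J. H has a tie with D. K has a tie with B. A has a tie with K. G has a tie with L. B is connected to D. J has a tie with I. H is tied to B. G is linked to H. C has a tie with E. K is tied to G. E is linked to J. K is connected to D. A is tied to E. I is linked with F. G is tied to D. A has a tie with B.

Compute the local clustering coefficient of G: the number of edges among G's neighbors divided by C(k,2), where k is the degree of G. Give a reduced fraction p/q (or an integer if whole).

2/3

G's neighbors: D, H, K, and L (k = 4).
Possible neighbor pairs: C(4,2) = 6. Edges among them: D–H, D–K, H–L, K–L → e = 4.
Clustering(G) = 4/6 = 2/3.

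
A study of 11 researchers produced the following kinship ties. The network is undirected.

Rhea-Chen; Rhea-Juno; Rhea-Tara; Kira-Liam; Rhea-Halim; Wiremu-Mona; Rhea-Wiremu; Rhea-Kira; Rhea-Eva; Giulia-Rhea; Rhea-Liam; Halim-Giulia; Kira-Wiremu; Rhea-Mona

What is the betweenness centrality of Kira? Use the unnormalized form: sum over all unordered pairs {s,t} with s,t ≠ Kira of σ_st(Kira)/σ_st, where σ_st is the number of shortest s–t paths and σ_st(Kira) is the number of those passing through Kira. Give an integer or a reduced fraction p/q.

Pairs whose geodesics pass through Kira — Wiremu–Liam: 1/2.
All other pairs contribute 0.
Summing the contributions gives betweenness(Kira) = 1/2.

1/2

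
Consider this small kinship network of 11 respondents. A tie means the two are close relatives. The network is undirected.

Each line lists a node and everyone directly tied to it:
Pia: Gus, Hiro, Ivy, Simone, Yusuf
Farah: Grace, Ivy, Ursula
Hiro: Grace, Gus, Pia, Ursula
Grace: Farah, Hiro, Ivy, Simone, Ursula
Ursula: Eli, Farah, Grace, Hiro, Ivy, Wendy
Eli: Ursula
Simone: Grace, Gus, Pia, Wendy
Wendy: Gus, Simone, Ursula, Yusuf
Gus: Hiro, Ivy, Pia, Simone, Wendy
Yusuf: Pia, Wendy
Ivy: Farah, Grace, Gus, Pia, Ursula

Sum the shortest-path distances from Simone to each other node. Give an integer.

Distances from Simone: Eli:3, Farah:2, Grace:1, Gus:1, Hiro:2, Ivy:2, Pia:1, Ursula:2, Wendy:1, Yusuf:2.
Sum = 3 + 2 + 1 + 1 + 2 + 2 + 1 + 2 + 1 + 2 = 17.

17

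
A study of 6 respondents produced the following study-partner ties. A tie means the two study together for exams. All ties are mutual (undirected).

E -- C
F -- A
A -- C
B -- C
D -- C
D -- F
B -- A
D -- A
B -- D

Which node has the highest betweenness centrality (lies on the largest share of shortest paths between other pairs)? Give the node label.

Unnormalized betweenness of each node: A:3/2, B:0, C:4, D:3/2, E:0, F:0.
C has the largest value, 4, making it the main broker — the node through which the most shortest paths run.

C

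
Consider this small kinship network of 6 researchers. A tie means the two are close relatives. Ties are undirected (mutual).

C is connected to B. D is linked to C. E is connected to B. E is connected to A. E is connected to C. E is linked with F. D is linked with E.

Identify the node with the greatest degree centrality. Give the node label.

Degrees — A:1, B:2, C:3, D:2, E:5, F:1.
The maximum is 5, attained only by E.

E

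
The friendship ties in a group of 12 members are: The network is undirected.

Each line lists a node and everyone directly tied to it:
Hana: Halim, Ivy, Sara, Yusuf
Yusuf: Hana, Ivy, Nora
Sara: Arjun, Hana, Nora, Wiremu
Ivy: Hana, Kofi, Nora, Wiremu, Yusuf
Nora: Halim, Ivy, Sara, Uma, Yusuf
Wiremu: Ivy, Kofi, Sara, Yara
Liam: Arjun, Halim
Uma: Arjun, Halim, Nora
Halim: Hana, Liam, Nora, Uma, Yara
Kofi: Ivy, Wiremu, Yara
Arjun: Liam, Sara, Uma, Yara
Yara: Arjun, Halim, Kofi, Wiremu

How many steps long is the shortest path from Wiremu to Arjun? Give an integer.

2

One shortest route is Wiremu – Sara – Arjun, which uses 2 edges, and Wiremu and Arjun are not directly tied, so nothing shorter exists. So d(Wiremu,Arjun) = 2.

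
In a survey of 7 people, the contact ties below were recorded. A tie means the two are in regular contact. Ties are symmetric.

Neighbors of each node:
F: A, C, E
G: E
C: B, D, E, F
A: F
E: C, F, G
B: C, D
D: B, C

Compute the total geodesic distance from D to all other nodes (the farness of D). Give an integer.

Distances from D: A:3, B:1, C:1, E:2, F:2, G:3.
Sum = 3 + 1 + 1 + 2 + 2 + 3 = 12.

12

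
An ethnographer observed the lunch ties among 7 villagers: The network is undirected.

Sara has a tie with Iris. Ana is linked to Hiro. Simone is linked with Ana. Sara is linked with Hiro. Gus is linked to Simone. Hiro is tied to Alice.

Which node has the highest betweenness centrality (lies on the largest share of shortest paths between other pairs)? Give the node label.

Hiro

Unnormalized betweenness of each node: Alice:0, Ana:8, Gus:0, Hiro:11, Iris:0, Sara:5, Simone:5.
Hiro has the largest value, 11, making it the main broker — the node through which the most shortest paths run.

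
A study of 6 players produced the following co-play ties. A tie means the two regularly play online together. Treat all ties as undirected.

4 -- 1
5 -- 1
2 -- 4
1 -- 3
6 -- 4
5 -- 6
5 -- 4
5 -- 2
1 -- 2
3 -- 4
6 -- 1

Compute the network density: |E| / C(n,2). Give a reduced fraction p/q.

There are 11 edges and 6 nodes, so the maximum possible is C(6,2) = 15.
Density = 11/15.

11/15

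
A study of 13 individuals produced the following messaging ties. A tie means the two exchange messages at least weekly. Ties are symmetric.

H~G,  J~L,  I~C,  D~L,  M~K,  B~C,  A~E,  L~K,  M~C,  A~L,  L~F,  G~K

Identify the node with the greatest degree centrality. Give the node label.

Degrees — A:2, B:1, C:3, D:1, E:1, F:1, G:2, H:1, I:1, J:1, K:3, L:5, M:2.
The maximum is 5, attained only by L.

L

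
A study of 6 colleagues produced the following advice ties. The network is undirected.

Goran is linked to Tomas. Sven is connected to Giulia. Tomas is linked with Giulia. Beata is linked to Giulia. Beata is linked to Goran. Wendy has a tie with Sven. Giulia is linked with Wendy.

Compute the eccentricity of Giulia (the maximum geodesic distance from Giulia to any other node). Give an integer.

2

Distances from Giulia: Beata:1, Goran:2, Sven:1, Tomas:1, Wendy:1.
The largest is 2 (to Goran), so the eccentricity of Giulia is 2.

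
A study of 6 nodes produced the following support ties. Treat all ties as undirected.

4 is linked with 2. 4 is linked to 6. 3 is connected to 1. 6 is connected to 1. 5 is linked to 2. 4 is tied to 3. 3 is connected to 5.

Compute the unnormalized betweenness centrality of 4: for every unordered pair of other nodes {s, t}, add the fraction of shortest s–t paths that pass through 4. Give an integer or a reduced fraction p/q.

10/3

Pairs whose geodesics pass through 4 — 6–3: 1/2; 6–5: 2/3; 6–2: 1; 1–2: 2/3; 3–2: 1/2.
All other pairs contribute 0.
Summing the contributions gives betweenness(4) = 10/3.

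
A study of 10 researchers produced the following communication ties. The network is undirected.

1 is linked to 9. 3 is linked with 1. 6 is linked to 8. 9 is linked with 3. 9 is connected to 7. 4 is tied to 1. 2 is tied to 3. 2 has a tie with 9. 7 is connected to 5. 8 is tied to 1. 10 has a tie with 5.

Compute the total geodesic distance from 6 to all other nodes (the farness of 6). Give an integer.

31

Distances from 6: 1:2, 2:4, 3:3, 4:3, 5:5, 7:4, 8:1, 9:3, 10:6.
Sum = 2 + 4 + 3 + 3 + 5 + 4 + 1 + 3 + 6 = 31.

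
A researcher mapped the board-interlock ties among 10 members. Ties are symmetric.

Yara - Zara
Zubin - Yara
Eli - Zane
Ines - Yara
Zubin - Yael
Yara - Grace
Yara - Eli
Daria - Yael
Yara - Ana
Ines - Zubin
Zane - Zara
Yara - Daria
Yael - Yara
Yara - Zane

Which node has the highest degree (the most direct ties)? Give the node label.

Degrees — Ana:1, Daria:2, Eli:2, Grace:1, Ines:2, Yael:3, Yara:9, Zane:3, Zara:2, Zubin:3.
The maximum is 9, attained only by Yara.

Yara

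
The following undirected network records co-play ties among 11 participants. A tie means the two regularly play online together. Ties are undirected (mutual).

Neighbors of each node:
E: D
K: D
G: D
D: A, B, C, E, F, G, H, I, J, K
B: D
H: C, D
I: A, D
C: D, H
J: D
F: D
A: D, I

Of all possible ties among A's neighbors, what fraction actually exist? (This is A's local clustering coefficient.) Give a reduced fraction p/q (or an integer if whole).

A's neighbors: D and I (k = 2).
Possible neighbor pairs: C(2,2) = 1. Edges among them: D–I → e = 1.
Clustering(A) = 1/1.

1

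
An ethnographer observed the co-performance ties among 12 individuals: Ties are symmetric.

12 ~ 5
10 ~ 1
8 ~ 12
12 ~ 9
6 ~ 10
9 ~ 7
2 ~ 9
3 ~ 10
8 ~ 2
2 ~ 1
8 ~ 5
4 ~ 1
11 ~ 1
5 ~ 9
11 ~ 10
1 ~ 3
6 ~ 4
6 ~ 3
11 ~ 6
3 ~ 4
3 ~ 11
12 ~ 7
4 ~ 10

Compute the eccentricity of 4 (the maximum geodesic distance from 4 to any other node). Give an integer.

Distances from 4: 1:1, 2:2, 3:1, 5:4, 6:1, 7:4, 8:3, 9:3, 10:1, 11:2, 12:4.
The largest is 4 (to 5, 12, and 7), so the eccentricity of 4 is 4.

4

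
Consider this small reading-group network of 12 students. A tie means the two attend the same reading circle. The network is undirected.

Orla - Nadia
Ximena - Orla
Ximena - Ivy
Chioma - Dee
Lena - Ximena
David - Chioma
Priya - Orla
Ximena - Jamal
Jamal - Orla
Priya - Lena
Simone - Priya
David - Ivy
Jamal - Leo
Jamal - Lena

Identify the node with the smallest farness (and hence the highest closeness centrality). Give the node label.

Farness (sum of distances to all others) for each node — Chioma:40, David:32, Dee:50, Ivy:26, Jamal:25, Lena:26, Leo:35, Nadia:34, Orla:24, Priya:30, Simone:40, Ximena:22.
The smallest farness is 22, for Ximena, so Ximena has the highest closeness.

Ximena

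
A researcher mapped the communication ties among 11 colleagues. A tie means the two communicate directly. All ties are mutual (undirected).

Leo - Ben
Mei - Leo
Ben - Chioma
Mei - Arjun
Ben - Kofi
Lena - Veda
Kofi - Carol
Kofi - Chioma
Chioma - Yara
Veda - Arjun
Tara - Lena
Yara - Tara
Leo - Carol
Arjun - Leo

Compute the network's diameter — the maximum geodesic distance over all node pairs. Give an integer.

Eccentricity of each node (its greatest distance to any other): Arjun:4, Ben:4, Carol:4, Chioma:4, Kofi:4, Lena:4, Leo:4, Mei:4, Tara:4, Veda:4, Yara:4.
The maximum eccentricity is 4, realized for instance by the pair Yara–Mei via Yara – Chioma – Ben – Leo – Mei. So the diameter is 4.

4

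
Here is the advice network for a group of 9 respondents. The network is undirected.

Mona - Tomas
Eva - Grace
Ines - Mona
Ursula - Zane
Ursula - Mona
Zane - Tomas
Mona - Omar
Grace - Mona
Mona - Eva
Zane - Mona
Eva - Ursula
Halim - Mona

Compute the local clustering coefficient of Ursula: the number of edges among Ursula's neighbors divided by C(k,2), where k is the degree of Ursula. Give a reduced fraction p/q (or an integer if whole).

2/3

Ursula's neighbors: Eva, Mona, and Zane (k = 3).
Possible neighbor pairs: C(3,2) = 3. Edges among them: Eva–Mona, Mona–Zane → e = 2.
Clustering(Ursula) = 2/3.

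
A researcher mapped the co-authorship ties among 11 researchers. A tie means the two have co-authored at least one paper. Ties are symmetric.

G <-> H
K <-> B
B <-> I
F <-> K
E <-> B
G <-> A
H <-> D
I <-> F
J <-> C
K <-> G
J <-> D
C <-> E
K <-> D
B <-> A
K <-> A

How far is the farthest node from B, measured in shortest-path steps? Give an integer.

Distances from B: A:1, C:2, D:2, E:1, F:2, G:2, H:3, I:1, J:3, K:1.
The largest is 3 (to J and H), so the eccentricity of B is 3.

3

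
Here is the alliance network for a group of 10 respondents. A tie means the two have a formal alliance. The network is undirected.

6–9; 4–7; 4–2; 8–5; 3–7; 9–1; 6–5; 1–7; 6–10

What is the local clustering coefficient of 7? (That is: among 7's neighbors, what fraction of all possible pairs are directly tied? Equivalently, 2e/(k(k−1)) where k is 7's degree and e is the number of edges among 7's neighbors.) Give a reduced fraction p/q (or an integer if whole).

0

7's neighbors: 1, 3, and 4 (k = 3).
Possible neighbor pairs: C(3,2) = 3. Edges among them: none → e = 0.
Clustering(7) = 0/3 = 0.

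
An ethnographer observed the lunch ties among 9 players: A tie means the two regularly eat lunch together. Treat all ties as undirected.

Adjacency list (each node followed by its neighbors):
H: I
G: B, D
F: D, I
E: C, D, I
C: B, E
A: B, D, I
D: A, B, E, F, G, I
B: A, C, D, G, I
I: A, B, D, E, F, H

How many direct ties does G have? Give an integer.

2

G is directly tied to B and D. That is 2 neighbors, so the degree of G is 2.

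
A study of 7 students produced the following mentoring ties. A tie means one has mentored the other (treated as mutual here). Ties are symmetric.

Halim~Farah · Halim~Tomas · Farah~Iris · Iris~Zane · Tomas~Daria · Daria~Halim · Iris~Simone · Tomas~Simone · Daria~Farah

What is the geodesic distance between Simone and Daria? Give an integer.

One shortest route is Simone – Tomas – Daria, which uses 2 edges, and Simone and Daria are not directly tied, so nothing shorter exists. So d(Simone,Daria) = 2.

2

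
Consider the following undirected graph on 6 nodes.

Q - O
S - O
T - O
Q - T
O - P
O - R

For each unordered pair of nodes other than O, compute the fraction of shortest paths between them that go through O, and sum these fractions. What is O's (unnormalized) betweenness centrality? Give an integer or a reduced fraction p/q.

9

Pairs whose geodesics pass through O — P–Q: 1; P–R: 1; P–T: 1; P–S: 1; Q–R: 1; Q–S: 1; R–T: 1; R–S: 1; T–S: 1.
All other pairs contribute 0.
Summing the contributions gives betweenness(O) = 9.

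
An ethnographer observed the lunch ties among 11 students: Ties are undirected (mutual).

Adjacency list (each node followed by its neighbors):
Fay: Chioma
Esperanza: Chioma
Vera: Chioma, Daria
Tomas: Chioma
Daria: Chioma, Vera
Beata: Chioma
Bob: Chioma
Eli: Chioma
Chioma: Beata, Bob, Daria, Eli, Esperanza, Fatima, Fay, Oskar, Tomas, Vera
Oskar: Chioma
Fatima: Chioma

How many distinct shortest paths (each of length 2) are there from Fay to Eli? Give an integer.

1

The shortest distance is 2, and the only length-2 path is Fay–Chioma–Eli. So there is exactly 1 shortest path.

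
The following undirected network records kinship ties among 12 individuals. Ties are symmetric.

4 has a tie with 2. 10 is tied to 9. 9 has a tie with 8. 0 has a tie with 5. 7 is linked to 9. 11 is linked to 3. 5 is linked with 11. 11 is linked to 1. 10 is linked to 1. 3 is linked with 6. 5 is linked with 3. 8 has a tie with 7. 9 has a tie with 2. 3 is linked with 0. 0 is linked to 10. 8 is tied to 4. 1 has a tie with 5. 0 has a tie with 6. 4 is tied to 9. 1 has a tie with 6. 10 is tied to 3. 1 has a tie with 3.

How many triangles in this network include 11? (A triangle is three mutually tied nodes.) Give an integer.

3

11's neighbors: 1, 3, and 5.
Neighbor pairs that are themselves tied: 11–1–3; 11–1–5; 11–3–5. Each forms one triangle with 11, for 3 in total.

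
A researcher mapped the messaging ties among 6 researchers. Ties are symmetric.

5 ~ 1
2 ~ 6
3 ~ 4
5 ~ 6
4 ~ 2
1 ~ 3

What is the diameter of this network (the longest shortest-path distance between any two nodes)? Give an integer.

Eccentricity of each node (its greatest distance to any other): 1:3, 2:3, 3:3, 4:3, 5:3, 6:3.
The maximum eccentricity is 3, realized for instance by the pair 4–5 via 4 – 3 – 1 – 5. So the diameter is 3.

3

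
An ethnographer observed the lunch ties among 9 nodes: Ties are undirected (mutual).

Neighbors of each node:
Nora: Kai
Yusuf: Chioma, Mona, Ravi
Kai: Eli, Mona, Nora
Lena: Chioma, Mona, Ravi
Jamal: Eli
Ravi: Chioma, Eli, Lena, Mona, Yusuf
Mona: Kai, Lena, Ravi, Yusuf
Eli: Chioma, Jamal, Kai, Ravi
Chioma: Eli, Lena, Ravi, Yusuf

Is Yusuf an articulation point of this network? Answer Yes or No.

No

Even without Yusuf, every remaining node can still reach every other (the residual graph is connected), so Yusuf is not a cut vertex.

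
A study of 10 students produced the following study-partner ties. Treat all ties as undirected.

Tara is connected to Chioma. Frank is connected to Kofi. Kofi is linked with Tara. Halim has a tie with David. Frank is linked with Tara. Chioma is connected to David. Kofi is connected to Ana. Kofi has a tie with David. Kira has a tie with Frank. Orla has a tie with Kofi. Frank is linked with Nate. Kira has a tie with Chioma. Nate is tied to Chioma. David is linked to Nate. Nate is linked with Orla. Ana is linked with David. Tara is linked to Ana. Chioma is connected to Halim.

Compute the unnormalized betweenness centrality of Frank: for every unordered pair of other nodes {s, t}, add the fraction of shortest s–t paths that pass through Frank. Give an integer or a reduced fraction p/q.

Pairs whose geodesics pass through Frank — Orla–Kira: 2/3; Nate–Tara: 1/2; Nate–Kofi: 1/3; Nate–Kira: 1/2; Tara–Kira: 1/2; Kofi–Kira: 1; Ana–Kira: 2/4.
All other pairs contribute 0.
Summing the contributions gives betweenness(Frank) = 4.

4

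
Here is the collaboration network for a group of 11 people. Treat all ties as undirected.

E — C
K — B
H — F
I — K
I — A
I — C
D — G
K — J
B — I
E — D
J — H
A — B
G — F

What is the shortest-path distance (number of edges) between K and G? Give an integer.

4

One shortest route is K – J – H – F – G, which uses 4 edges, and at distance 3 from K we only reach {E, F}, which does not include G. So d(K,G) = 4.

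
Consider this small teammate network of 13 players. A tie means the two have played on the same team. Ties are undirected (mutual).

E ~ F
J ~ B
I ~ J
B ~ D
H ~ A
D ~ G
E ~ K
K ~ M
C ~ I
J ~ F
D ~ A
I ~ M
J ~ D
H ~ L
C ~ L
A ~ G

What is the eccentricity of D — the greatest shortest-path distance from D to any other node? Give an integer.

Distances from D: A:1, B:1, C:3, E:3, F:2, G:1, H:2, I:2, J:1, K:4, L:3, M:3.
The largest is 4 (to K), so the eccentricity of D is 4.

4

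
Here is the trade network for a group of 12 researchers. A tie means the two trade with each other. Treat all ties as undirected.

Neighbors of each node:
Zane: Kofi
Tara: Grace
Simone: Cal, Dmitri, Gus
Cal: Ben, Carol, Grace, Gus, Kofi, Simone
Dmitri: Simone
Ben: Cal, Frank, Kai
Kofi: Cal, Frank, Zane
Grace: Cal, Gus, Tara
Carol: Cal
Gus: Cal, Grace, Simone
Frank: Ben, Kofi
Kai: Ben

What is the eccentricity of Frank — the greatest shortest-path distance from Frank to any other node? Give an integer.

Distances from Frank: Ben:1, Cal:2, Carol:3, Dmitri:4, Grace:3, Gus:3, Kai:2, Kofi:1, Simone:3, Tara:4, Zane:2.
The largest is 4 (to Tara and Dmitri), so the eccentricity of Frank is 4.

4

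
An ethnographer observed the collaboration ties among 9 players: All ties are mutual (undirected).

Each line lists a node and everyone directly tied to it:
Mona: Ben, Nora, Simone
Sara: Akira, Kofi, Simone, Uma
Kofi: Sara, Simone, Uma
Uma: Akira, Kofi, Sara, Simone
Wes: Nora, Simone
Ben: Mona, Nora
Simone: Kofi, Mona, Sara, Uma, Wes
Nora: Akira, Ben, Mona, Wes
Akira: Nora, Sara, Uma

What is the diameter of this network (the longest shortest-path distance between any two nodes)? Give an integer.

3

Eccentricity of each node (its greatest distance to any other): Akira:2, Ben:3, Kofi:3, Mona:2, Nora:3, Sara:3, Simone:2, Uma:3, Wes:2.
The maximum eccentricity is 3, realized for instance by the pair Uma–Ben via Uma – Simone – Mona – Ben. So the diameter is 3.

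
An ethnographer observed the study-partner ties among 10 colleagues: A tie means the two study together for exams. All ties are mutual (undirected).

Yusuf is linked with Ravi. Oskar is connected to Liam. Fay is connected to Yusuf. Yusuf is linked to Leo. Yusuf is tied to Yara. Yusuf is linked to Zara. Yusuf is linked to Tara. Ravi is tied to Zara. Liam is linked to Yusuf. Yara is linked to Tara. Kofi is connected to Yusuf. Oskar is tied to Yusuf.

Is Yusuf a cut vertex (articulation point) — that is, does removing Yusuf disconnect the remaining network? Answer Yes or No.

Yes

Removing Yusuf leaves {Liam and Oskar} with no path to {Leo}, so the network splits into 6 components. Yusuf is a cut vertex.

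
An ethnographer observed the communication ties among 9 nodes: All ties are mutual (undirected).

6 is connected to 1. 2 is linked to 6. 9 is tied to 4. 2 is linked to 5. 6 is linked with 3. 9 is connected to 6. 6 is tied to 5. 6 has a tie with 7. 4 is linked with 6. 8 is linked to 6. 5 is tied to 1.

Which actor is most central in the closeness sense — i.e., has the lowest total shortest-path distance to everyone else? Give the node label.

6

Farness (sum of distances to all others) for each node — 1:14, 2:14, 3:15, 4:14, 5:13, 6:8, 7:15, 8:15, 9:14.
The smallest farness is 8, for 6, so 6 has the highest closeness.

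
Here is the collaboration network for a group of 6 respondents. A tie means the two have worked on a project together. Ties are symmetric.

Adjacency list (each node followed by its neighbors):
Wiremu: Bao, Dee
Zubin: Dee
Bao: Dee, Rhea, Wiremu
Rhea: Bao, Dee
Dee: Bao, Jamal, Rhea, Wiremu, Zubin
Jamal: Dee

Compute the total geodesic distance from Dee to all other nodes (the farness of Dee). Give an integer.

5

Distances from Dee: Bao:1, Jamal:1, Rhea:1, Wiremu:1, Zubin:1.
Sum = 1 + 1 + 1 + 1 + 1 = 5.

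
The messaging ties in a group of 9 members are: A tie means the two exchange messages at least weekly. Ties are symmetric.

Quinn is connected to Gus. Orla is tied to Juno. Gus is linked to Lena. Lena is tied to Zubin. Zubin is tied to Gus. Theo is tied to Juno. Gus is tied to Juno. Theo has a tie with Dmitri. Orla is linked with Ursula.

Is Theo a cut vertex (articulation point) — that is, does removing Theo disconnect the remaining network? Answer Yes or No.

Removing Theo leaves {Gus, Juno, Lena, Orla, Quinn, Ursula, and Zubin} with no path to {Dmitri}, so the network splits into 2 components. Theo is a cut vertex.

Yes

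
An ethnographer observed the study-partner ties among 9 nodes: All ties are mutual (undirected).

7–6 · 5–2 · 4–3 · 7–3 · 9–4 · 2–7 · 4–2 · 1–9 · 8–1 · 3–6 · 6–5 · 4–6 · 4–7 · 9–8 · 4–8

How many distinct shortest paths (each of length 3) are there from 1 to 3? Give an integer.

The shortest distance is 3. The length-3 paths are: 1–8–4–3; 1–9–4–3.
That gives 2 distinct shortest paths.

2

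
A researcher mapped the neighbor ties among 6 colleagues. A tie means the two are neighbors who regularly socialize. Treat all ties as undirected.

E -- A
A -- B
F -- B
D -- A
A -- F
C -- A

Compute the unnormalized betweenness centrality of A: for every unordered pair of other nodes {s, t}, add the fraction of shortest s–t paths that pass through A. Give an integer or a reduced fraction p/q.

9

Pairs whose geodesics pass through A — E–C: 1; E–D: 1; E–B: 1; E–F: 1; C–D: 1; C–B: 1; C–F: 1; D–B: 1; D–F: 1.
All other pairs contribute 0.
Summing the contributions gives betweenness(A) = 9.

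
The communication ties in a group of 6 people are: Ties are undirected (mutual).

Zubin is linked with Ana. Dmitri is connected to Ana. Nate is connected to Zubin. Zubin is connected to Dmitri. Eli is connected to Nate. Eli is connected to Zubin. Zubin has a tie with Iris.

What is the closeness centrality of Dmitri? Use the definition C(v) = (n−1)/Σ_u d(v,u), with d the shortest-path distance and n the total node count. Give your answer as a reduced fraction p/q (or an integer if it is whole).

5/8

Distances from Dmitri: Ana:1, Eli:2, Iris:2, Nate:2, Zubin:1. Sum = 8.
n = 6, so closeness = 5/8.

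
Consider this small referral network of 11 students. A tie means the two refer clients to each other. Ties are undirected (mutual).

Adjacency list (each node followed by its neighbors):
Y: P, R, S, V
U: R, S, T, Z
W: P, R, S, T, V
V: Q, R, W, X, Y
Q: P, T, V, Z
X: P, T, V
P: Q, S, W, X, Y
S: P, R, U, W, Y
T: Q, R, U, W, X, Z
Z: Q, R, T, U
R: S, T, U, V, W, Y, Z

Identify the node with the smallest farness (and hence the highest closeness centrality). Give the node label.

Farness (sum of distances to all others) for each node — P:15, Q:16, R:13, S:15, T:14, U:16, V:15, W:15, X:17, Y:16, Z:16.
The smallest farness is 13, for R, so R has the highest closeness.

R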